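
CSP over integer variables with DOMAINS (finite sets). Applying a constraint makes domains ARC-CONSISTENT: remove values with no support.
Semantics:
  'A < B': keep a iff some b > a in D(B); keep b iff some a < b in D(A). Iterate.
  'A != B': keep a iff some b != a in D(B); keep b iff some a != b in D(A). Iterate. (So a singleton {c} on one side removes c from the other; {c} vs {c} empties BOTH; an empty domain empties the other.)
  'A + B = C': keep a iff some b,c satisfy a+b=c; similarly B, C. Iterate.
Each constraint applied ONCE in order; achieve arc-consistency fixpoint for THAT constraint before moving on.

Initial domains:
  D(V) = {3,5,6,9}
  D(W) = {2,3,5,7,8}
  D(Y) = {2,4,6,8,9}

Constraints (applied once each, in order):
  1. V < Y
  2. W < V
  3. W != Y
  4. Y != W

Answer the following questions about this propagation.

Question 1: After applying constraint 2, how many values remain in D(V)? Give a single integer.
Constraint 1 (V < Y) on D(V)={3,5,6,9} D(Y)={2,4,6,8,9}: V {3,5,6,9}->{3,5,6}; Y {2,4,6,8,9}->{4,6,8,9}
Constraint 2 (W < V) on D(W)={2,3,5,7,8} D(V)={3,5,6}: W {2,3,5,7,8}->{2,3,5}
So after constraint 2: D(V)={3,5,6}, size = 3

Answer: 3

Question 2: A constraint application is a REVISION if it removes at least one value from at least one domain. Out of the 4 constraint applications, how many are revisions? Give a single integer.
Constraint 1 (V < Y) on D(V)={3,5,6,9} D(Y)={2,4,6,8,9}: V {3,5,6,9}->{3,5,6}; Y {2,4,6,8,9}->{4,6,8,9} => REVISION
Constraint 2 (W < V) on D(W)={2,3,5,7,8} D(V)={3,5,6}: W {2,3,5,7,8}->{2,3,5} => REVISION
Constraint 3 (W != Y) on D(W)={2,3,5} D(Y)={4,6,8,9}: no change => not a revision
Constraint 4 (Y != W) on D(Y)={4,6,8,9} D(W)={2,3,5}: no change => not a revision
Total revisions = 2

Answer: 2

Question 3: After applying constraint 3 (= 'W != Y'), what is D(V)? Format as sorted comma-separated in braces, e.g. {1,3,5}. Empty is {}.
Answer: {3,5,6}

Derivation:
Constraint 1 (V < Y) on D(V)={3,5,6,9} D(Y)={2,4,6,8,9}: V {3,5,6,9}->{3,5,6}; Y {2,4,6,8,9}->{4,6,8,9}
Constraint 2 (W < V) on D(W)={2,3,5,7,8} D(V)={3,5,6}: W {2,3,5,7,8}->{2,3,5}
Constraint 3 (W != Y) on D(W)={2,3,5} D(Y)={4,6,8,9}: no change
So after constraint 3: D(V) = {3,5,6}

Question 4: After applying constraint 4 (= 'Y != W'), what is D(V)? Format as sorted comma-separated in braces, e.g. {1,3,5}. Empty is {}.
Constraint 1 (V < Y) on D(V)={3,5,6,9} D(Y)={2,4,6,8,9}: V {3,5,6,9}->{3,5,6}; Y {2,4,6,8,9}->{4,6,8,9}
Constraint 2 (W < V) on D(W)={2,3,5,7,8} D(V)={3,5,6}: W {2,3,5,7,8}->{2,3,5}
Constraint 3 (W != Y) on D(W)={2,3,5} D(Y)={4,6,8,9}: no change
Constraint 4 (Y != W) on D(Y)={4,6,8,9} D(W)={2,3,5}: no change
So after constraint 4: D(V) = {3,5,6}

Answer: {3,5,6}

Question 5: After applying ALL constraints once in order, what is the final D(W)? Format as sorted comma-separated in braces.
Answer: {2,3,5}

Derivation:
Constraint 1 (V < Y) on D(V)={3,5,6,9} D(Y)={2,4,6,8,9}: V {3,5,6,9}->{3,5,6}; Y {2,4,6,8,9}->{4,6,8,9}
Constraint 2 (W < V) on D(W)={2,3,5,7,8} D(V)={3,5,6}: W {2,3,5,7,8}->{2,3,5}
Constraint 3 (W != Y) on D(W)={2,3,5} D(Y)={4,6,8,9}: no change
Constraint 4 (Y != W) on D(Y)={4,6,8,9} D(W)={2,3,5}: no change
So after all 4 constraints: D(W) = {2,3,5}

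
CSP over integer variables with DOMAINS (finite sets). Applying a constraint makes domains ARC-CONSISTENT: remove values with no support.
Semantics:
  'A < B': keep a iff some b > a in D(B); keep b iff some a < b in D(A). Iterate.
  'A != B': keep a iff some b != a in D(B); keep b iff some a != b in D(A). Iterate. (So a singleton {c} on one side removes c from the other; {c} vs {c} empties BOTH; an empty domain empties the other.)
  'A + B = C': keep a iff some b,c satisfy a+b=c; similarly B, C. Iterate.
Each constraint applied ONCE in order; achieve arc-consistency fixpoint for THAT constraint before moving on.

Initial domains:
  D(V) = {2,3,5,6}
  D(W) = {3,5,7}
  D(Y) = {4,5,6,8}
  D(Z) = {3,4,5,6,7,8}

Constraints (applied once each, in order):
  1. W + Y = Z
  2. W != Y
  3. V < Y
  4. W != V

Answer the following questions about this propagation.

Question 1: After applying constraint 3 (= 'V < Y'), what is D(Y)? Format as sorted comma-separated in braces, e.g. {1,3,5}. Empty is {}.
Constraint 1 (W + Y = Z) on D(W)={3,5,7} D(Y)={4,5,6,8} D(Z)={3,4,5,6,7,8}: W {3,5,7}->{3}; Y {4,5,6,8}->{4,5}; Z {3,4,5,6,7,8}->{7,8}
Constraint 2 (W != Y) on D(W)={3} D(Y)={4,5}: no change
Constraint 3 (V < Y) on D(V)={2,3,5,6} D(Y)={4,5}: V {2,3,5,6}->{2,3}
So after constraint 3: D(Y) = {4,5}

Answer: {4,5}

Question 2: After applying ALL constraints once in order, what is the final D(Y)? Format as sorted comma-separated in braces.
Constraint 1 (W + Y = Z) on D(W)={3,5,7} D(Y)={4,5,6,8} D(Z)={3,4,5,6,7,8}: W {3,5,7}->{3}; Y {4,5,6,8}->{4,5}; Z {3,4,5,6,7,8}->{7,8}
Constraint 2 (W != Y) on D(W)={3} D(Y)={4,5}: no change
Constraint 3 (V < Y) on D(V)={2,3,5,6} D(Y)={4,5}: V {2,3,5,6}->{2,3}
Constraint 4 (W != V) on D(W)={3} D(V)={2,3}: V {2,3}->{2}
So after all 4 constraints: D(Y) = {4,5}

Answer: {4,5}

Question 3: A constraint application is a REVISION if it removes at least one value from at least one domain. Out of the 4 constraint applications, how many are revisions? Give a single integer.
Constraint 1 (W + Y = Z) on D(W)={3,5,7} D(Y)={4,5,6,8} D(Z)={3,4,5,6,7,8}: W {3,5,7}->{3}; Y {4,5,6,8}->{4,5}; Z {3,4,5,6,7,8}->{7,8} => REVISION
Constraint 2 (W != Y) on D(W)={3} D(Y)={4,5}: no change => not a revision
Constraint 3 (V < Y) on D(V)={2,3,5,6} D(Y)={4,5}: V {2,3,5,6}->{2,3} => REVISION
Constraint 4 (W != V) on D(W)={3} D(V)={2,3}: V {2,3}->{2} => REVISION
Total revisions = 3

Answer: 3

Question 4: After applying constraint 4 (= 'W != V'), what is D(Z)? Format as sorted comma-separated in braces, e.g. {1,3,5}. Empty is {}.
Constraint 1 (W + Y = Z) on D(W)={3,5,7} D(Y)={4,5,6,8} D(Z)={3,4,5,6,7,8}: W {3,5,7}->{3}; Y {4,5,6,8}->{4,5}; Z {3,4,5,6,7,8}->{7,8}
Constraint 2 (W != Y) on D(W)={3} D(Y)={4,5}: no change
Constraint 3 (V < Y) on D(V)={2,3,5,6} D(Y)={4,5}: V {2,3,5,6}->{2,3}
Constraint 4 (W != V) on D(W)={3} D(V)={2,3}: V {2,3}->{2}
So after constraint 4: D(Z) = {7,8}

Answer: {7,8}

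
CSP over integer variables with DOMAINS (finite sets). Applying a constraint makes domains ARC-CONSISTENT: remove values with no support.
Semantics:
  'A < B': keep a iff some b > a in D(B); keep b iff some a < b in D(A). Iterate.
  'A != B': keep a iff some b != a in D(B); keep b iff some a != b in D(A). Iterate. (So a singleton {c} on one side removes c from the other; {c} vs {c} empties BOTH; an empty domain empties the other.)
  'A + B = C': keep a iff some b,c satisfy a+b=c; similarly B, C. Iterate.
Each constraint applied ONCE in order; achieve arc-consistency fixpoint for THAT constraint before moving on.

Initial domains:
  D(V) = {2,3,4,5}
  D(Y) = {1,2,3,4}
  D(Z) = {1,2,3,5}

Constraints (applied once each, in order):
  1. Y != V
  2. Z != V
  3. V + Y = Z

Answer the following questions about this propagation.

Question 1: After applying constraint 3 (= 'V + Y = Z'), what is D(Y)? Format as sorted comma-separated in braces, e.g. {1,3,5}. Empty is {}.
Constraint 1 (Y != V) on D(Y)={1,2,3,4} D(V)={2,3,4,5}: no change
Constraint 2 (Z != V) on D(Z)={1,2,3,5} D(V)={2,3,4,5}: no change
Constraint 3 (V + Y = Z) on D(V)={2,3,4,5} D(Y)={1,2,3,4} D(Z)={1,2,3,5}: V {2,3,4,5}->{2,3,4}; Y {1,2,3,4}->{1,2,3}; Z {1,2,3,5}->{3,5}
So after constraint 3: D(Y) = {1,2,3}

Answer: {1,2,3}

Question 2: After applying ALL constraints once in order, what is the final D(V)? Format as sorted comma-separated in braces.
Answer: {2,3,4}

Derivation:
Constraint 1 (Y != V) on D(Y)={1,2,3,4} D(V)={2,3,4,5}: no change
Constraint 2 (Z != V) on D(Z)={1,2,3,5} D(V)={2,3,4,5}: no change
Constraint 3 (V + Y = Z) on D(V)={2,3,4,5} D(Y)={1,2,3,4} D(Z)={1,2,3,5}: V {2,3,4,5}->{2,3,4}; Y {1,2,3,4}->{1,2,3}; Z {1,2,3,5}->{3,5}
So after all 3 constraints: D(V) = {2,3,4}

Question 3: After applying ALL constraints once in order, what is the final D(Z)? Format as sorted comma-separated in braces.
Constraint 1 (Y != V) on D(Y)={1,2,3,4} D(V)={2,3,4,5}: no change
Constraint 2 (Z != V) on D(Z)={1,2,3,5} D(V)={2,3,4,5}: no change
Constraint 3 (V + Y = Z) on D(V)={2,3,4,5} D(Y)={1,2,3,4} D(Z)={1,2,3,5}: V {2,3,4,5}->{2,3,4}; Y {1,2,3,4}->{1,2,3}; Z {1,2,3,5}->{3,5}
So after all 3 constraints: D(Z) = {3,5}

Answer: {3,5}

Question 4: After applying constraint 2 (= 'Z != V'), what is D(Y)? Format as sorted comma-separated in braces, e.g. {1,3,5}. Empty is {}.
Answer: {1,2,3,4}

Derivation:
Constraint 1 (Y != V) on D(Y)={1,2,3,4} D(V)={2,3,4,5}: no change
Constraint 2 (Z != V) on D(Z)={1,2,3,5} D(V)={2,3,4,5}: no change
So after constraint 2: D(Y) = {1,2,3,4}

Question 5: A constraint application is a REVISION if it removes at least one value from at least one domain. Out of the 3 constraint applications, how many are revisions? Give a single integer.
Answer: 1

Derivation:
Constraint 1 (Y != V) on D(Y)={1,2,3,4} D(V)={2,3,4,5}: no change => not a revision
Constraint 2 (Z != V) on D(Z)={1,2,3,5} D(V)={2,3,4,5}: no change => not a revision
Constraint 3 (V + Y = Z) on D(V)={2,3,4,5} D(Y)={1,2,3,4} D(Z)={1,2,3,5}: V {2,3,4,5}->{2,3,4}; Y {1,2,3,4}->{1,2,3}; Z {1,2,3,5}->{3,5} => REVISION
Total revisions = 1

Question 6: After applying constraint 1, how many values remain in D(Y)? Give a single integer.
Constraint 1 (Y != V) on D(Y)={1,2,3,4} D(V)={2,3,4,5}: no change
So after constraint 1: D(Y)={1,2,3,4}, size = 4

Answer: 4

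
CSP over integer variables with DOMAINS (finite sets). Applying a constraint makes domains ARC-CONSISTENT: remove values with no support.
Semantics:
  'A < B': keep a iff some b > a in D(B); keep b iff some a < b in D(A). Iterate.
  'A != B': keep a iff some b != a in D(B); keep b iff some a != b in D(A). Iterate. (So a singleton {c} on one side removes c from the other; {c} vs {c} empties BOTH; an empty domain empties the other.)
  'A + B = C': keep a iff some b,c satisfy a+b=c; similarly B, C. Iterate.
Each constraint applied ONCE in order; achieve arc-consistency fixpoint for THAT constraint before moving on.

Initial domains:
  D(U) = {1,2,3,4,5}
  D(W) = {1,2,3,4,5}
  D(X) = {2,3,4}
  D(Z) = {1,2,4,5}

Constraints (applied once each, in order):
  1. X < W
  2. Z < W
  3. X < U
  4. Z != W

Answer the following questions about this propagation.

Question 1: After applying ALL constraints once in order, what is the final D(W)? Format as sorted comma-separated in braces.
Answer: {3,4,5}

Derivation:
Constraint 1 (X < W) on D(X)={2,3,4} D(W)={1,2,3,4,5}: W {1,2,3,4,5}->{3,4,5}
Constraint 2 (Z < W) on D(Z)={1,2,4,5} D(W)={3,4,5}: Z {1,2,4,5}->{1,2,4}
Constraint 3 (X < U) on D(X)={2,3,4} D(U)={1,2,3,4,5}: U {1,2,3,4,5}->{3,4,5}
Constraint 4 (Z != W) on D(Z)={1,2,4} D(W)={3,4,5}: no change
So after all 4 constraints: D(W) = {3,4,5}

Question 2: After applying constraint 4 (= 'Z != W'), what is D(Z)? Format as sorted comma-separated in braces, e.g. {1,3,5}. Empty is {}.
Answer: {1,2,4}

Derivation:
Constraint 1 (X < W) on D(X)={2,3,4} D(W)={1,2,3,4,5}: W {1,2,3,4,5}->{3,4,5}
Constraint 2 (Z < W) on D(Z)={1,2,4,5} D(W)={3,4,5}: Z {1,2,4,5}->{1,2,4}
Constraint 3 (X < U) on D(X)={2,3,4} D(U)={1,2,3,4,5}: U {1,2,3,4,5}->{3,4,5}
Constraint 4 (Z != W) on D(Z)={1,2,4} D(W)={3,4,5}: no change
So after constraint 4: D(Z) = {1,2,4}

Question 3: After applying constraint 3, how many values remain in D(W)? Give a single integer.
Answer: 3

Derivation:
Constraint 1 (X < W) on D(X)={2,3,4} D(W)={1,2,3,4,5}: W {1,2,3,4,5}->{3,4,5}
Constraint 2 (Z < W) on D(Z)={1,2,4,5} D(W)={3,4,5}: Z {1,2,4,5}->{1,2,4}
Constraint 3 (X < U) on D(X)={2,3,4} D(U)={1,2,3,4,5}: U {1,2,3,4,5}->{3,4,5}
So after constraint 3: D(W)={3,4,5}, size = 3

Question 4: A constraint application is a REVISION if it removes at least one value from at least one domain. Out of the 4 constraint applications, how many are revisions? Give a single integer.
Constraint 1 (X < W) on D(X)={2,3,4} D(W)={1,2,3,4,5}: W {1,2,3,4,5}->{3,4,5} => REVISION
Constraint 2 (Z < W) on D(Z)={1,2,4,5} D(W)={3,4,5}: Z {1,2,4,5}->{1,2,4} => REVISION
Constraint 3 (X < U) on D(X)={2,3,4} D(U)={1,2,3,4,5}: U {1,2,3,4,5}->{3,4,5} => REVISION
Constraint 4 (Z != W) on D(Z)={1,2,4} D(W)={3,4,5}: no change => not a revision
Total revisions = 3

Answer: 3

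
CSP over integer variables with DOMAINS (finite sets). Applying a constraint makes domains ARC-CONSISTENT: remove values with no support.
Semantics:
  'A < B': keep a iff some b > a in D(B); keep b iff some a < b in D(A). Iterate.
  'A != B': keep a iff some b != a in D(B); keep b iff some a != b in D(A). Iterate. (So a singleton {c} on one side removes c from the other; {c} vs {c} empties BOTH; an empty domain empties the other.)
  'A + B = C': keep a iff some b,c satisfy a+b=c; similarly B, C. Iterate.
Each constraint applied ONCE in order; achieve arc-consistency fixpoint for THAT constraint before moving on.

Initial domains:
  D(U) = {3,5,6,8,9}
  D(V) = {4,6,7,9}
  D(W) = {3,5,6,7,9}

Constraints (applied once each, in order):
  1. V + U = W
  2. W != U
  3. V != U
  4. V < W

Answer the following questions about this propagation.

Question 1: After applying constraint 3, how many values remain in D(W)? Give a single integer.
Answer: 2

Derivation:
Constraint 1 (V + U = W) on D(V)={4,6,7,9} D(U)={3,5,6,8,9} D(W)={3,5,6,7,9}: V {4,6,7,9}->{4,6}; U {3,5,6,8,9}->{3,5}; W {3,5,6,7,9}->{7,9}
Constraint 2 (W != U) on D(W)={7,9} D(U)={3,5}: no change
Constraint 3 (V != U) on D(V)={4,6} D(U)={3,5}: no change
So after constraint 3: D(W)={7,9}, size = 2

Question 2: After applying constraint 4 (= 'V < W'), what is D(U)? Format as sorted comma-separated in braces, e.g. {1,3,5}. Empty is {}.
Constraint 1 (V + U = W) on D(V)={4,6,7,9} D(U)={3,5,6,8,9} D(W)={3,5,6,7,9}: V {4,6,7,9}->{4,6}; U {3,5,6,8,9}->{3,5}; W {3,5,6,7,9}->{7,9}
Constraint 2 (W != U) on D(W)={7,9} D(U)={3,5}: no change
Constraint 3 (V != U) on D(V)={4,6} D(U)={3,5}: no change
Constraint 4 (V < W) on D(V)={4,6} D(W)={7,9}: no change
So after constraint 4: D(U) = {3,5}

Answer: {3,5}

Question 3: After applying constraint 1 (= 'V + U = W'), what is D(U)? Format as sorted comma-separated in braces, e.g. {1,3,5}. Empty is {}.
Constraint 1 (V + U = W) on D(V)={4,6,7,9} D(U)={3,5,6,8,9} D(W)={3,5,6,7,9}: V {4,6,7,9}->{4,6}; U {3,5,6,8,9}->{3,5}; W {3,5,6,7,9}->{7,9}
So after constraint 1: D(U) = {3,5}

Answer: {3,5}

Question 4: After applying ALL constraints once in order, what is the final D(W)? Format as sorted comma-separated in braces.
Constraint 1 (V + U = W) on D(V)={4,6,7,9} D(U)={3,5,6,8,9} D(W)={3,5,6,7,9}: V {4,6,7,9}->{4,6}; U {3,5,6,8,9}->{3,5}; W {3,5,6,7,9}->{7,9}
Constraint 2 (W != U) on D(W)={7,9} D(U)={3,5}: no change
Constraint 3 (V != U) on D(V)={4,6} D(U)={3,5}: no change
Constraint 4 (V < W) on D(V)={4,6} D(W)={7,9}: no change
So after all 4 constraints: D(W) = {7,9}

Answer: {7,9}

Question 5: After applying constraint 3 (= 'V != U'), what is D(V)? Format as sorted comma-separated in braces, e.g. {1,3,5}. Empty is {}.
Constraint 1 (V + U = W) on D(V)={4,6,7,9} D(U)={3,5,6,8,9} D(W)={3,5,6,7,9}: V {4,6,7,9}->{4,6}; U {3,5,6,8,9}->{3,5}; W {3,5,6,7,9}->{7,9}
Constraint 2 (W != U) on D(W)={7,9} D(U)={3,5}: no change
Constraint 3 (V != U) on D(V)={4,6} D(U)={3,5}: no change
So after constraint 3: D(V) = {4,6}

Answer: {4,6}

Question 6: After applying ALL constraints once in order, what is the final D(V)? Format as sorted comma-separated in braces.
Constraint 1 (V + U = W) on D(V)={4,6,7,9} D(U)={3,5,6,8,9} D(W)={3,5,6,7,9}: V {4,6,7,9}->{4,6}; U {3,5,6,8,9}->{3,5}; W {3,5,6,7,9}->{7,9}
Constraint 2 (W != U) on D(W)={7,9} D(U)={3,5}: no change
Constraint 3 (V != U) on D(V)={4,6} D(U)={3,5}: no change
Constraint 4 (V < W) on D(V)={4,6} D(W)={7,9}: no change
So after all 4 constraints: D(V) = {4,6}

Answer: {4,6}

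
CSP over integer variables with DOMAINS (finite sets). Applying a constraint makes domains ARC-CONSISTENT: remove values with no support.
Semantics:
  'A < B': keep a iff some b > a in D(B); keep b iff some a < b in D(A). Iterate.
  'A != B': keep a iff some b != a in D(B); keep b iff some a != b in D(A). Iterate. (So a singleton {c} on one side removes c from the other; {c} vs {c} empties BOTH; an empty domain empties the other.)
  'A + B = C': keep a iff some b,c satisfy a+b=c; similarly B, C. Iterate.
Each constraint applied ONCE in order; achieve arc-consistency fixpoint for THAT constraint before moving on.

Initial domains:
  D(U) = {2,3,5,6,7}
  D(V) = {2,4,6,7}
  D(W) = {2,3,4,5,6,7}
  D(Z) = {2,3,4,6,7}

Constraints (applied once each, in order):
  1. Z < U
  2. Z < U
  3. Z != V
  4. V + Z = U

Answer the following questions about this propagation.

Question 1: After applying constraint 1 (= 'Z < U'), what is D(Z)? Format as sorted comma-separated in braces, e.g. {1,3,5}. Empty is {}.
Constraint 1 (Z < U) on D(Z)={2,3,4,6,7} D(U)={2,3,5,6,7}: Z {2,3,4,6,7}->{2,3,4,6}; U {2,3,5,6,7}->{3,5,6,7}
So after constraint 1: D(Z) = {2,3,4,6}

Answer: {2,3,4,6}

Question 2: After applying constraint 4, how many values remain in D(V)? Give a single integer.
Answer: 2

Derivation:
Constraint 1 (Z < U) on D(Z)={2,3,4,6,7} D(U)={2,3,5,6,7}: Z {2,3,4,6,7}->{2,3,4,6}; U {2,3,5,6,7}->{3,5,6,7}
Constraint 2 (Z < U) on D(Z)={2,3,4,6} D(U)={3,5,6,7}: no change
Constraint 3 (Z != V) on D(Z)={2,3,4,6} D(V)={2,4,6,7}: no change
Constraint 4 (V + Z = U) on D(V)={2,4,6,7} D(Z)={2,3,4,6} D(U)={3,5,6,7}: V {2,4,6,7}->{2,4}; Z {2,3,4,6}->{2,3,4}; U {3,5,6,7}->{5,6,7}
So after constraint 4: D(V)={2,4}, size = 2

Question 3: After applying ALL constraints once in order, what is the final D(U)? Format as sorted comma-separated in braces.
Constraint 1 (Z < U) on D(Z)={2,3,4,6,7} D(U)={2,3,5,6,7}: Z {2,3,4,6,7}->{2,3,4,6}; U {2,3,5,6,7}->{3,5,6,7}
Constraint 2 (Z < U) on D(Z)={2,3,4,6} D(U)={3,5,6,7}: no change
Constraint 3 (Z != V) on D(Z)={2,3,4,6} D(V)={2,4,6,7}: no change
Constraint 4 (V + Z = U) on D(V)={2,4,6,7} D(Z)={2,3,4,6} D(U)={3,5,6,7}: V {2,4,6,7}->{2,4}; Z {2,3,4,6}->{2,3,4}; U {3,5,6,7}->{5,6,7}
So after all 4 constraints: D(U) = {5,6,7}

Answer: {5,6,7}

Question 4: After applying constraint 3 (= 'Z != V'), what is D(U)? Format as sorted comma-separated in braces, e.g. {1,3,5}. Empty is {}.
Constraint 1 (Z < U) on D(Z)={2,3,4,6,7} D(U)={2,3,5,6,7}: Z {2,3,4,6,7}->{2,3,4,6}; U {2,3,5,6,7}->{3,5,6,7}
Constraint 2 (Z < U) on D(Z)={2,3,4,6} D(U)={3,5,6,7}: no change
Constraint 3 (Z != V) on D(Z)={2,3,4,6} D(V)={2,4,6,7}: no change
So after constraint 3: D(U) = {3,5,6,7}

Answer: {3,5,6,7}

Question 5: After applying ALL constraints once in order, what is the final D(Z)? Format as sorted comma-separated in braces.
Constraint 1 (Z < U) on D(Z)={2,3,4,6,7} D(U)={2,3,5,6,7}: Z {2,3,4,6,7}->{2,3,4,6}; U {2,3,5,6,7}->{3,5,6,7}
Constraint 2 (Z < U) on D(Z)={2,3,4,6} D(U)={3,5,6,7}: no change
Constraint 3 (Z != V) on D(Z)={2,3,4,6} D(V)={2,4,6,7}: no change
Constraint 4 (V + Z = U) on D(V)={2,4,6,7} D(Z)={2,3,4,6} D(U)={3,5,6,7}: V {2,4,6,7}->{2,4}; Z {2,3,4,6}->{2,3,4}; U {3,5,6,7}->{5,6,7}
So after all 4 constraints: D(Z) = {2,3,4}

Answer: {2,3,4}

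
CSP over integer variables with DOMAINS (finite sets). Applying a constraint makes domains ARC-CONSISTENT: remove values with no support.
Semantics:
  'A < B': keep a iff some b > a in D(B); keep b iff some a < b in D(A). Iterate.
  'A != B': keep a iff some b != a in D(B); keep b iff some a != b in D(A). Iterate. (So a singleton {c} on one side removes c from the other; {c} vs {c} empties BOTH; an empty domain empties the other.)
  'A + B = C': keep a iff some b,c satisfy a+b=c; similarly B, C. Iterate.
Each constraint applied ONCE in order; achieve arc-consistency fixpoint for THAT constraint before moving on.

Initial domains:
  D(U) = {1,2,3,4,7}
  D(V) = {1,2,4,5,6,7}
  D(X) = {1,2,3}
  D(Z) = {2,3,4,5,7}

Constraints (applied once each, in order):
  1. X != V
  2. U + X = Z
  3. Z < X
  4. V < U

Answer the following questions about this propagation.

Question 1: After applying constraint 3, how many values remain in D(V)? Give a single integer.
Constraint 1 (X != V) on D(X)={1,2,3} D(V)={1,2,4,5,6,7}: no change
Constraint 2 (U + X = Z) on D(U)={1,2,3,4,7} D(X)={1,2,3} D(Z)={2,3,4,5,7}: U {1,2,3,4,7}->{1,2,3,4}
Constraint 3 (Z < X) on D(Z)={2,3,4,5,7} D(X)={1,2,3}: Z {2,3,4,5,7}->{2}; X {1,2,3}->{3}
So after constraint 3: D(V)={1,2,4,5,6,7}, size = 6

Answer: 6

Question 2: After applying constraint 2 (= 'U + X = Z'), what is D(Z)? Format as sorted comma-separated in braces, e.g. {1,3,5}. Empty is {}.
Answer: {2,3,4,5,7}

Derivation:
Constraint 1 (X != V) on D(X)={1,2,3} D(V)={1,2,4,5,6,7}: no change
Constraint 2 (U + X = Z) on D(U)={1,2,3,4,7} D(X)={1,2,3} D(Z)={2,3,4,5,7}: U {1,2,3,4,7}->{1,2,3,4}
So after constraint 2: D(Z) = {2,3,4,5,7}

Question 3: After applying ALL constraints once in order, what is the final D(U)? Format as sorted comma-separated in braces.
Answer: {2,3,4}

Derivation:
Constraint 1 (X != V) on D(X)={1,2,3} D(V)={1,2,4,5,6,7}: no change
Constraint 2 (U + X = Z) on D(U)={1,2,3,4,7} D(X)={1,2,3} D(Z)={2,3,4,5,7}: U {1,2,3,4,7}->{1,2,3,4}
Constraint 3 (Z < X) on D(Z)={2,3,4,5,7} D(X)={1,2,3}: Z {2,3,4,5,7}->{2}; X {1,2,3}->{3}
Constraint 4 (V < U) on D(V)={1,2,4,5,6,7} D(U)={1,2,3,4}: V {1,2,4,5,6,7}->{1,2}; U {1,2,3,4}->{2,3,4}
So after all 4 constraints: D(U) = {2,3,4}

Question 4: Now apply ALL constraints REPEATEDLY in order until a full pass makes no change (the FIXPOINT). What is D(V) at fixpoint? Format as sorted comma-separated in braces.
pass 0 (initial): D(V)={1,2,4,5,6,7}
pass 1: U {1,2,3,4,7}->{2,3,4}; V {1,2,4,5,6,7}->{1,2}; X {1,2,3}->{3}; Z {2,3,4,5,7}->{2}
pass 2: U {2,3,4}->{}; V {1,2}->{}; X {3}->{}; Z {2}->{}
pass 3: no change
Fixpoint after 3 passes: D(V) = {}

Answer: {}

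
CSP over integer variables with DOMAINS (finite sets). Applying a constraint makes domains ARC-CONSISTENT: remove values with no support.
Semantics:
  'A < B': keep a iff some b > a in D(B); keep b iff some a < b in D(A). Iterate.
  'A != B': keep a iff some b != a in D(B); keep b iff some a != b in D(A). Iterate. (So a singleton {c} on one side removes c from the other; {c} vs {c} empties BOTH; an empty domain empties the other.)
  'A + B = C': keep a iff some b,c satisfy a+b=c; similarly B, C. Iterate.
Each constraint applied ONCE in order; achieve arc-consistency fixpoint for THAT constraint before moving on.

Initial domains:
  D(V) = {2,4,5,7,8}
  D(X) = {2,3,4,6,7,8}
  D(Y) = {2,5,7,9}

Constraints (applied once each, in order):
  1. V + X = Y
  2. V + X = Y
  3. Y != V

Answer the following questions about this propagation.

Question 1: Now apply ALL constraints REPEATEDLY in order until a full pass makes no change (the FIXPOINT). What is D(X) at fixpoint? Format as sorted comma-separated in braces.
Answer: {2,3,4,7}

Derivation:
pass 0 (initial): D(X)={2,3,4,6,7,8}
pass 1: V {2,4,5,7,8}->{2,4,5,7}; X {2,3,4,6,7,8}->{2,3,4,7}; Y {2,5,7,9}->{5,7,9}
pass 2: no change
Fixpoint after 2 passes: D(X) = {2,3,4,7}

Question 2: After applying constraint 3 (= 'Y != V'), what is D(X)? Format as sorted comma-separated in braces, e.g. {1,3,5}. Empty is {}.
Constraint 1 (V + X = Y) on D(V)={2,4,5,7,8} D(X)={2,3,4,6,7,8} D(Y)={2,5,7,9}: V {2,4,5,7,8}->{2,4,5,7}; X {2,3,4,6,7,8}->{2,3,4,7}; Y {2,5,7,9}->{5,7,9}
Constraint 2 (V + X = Y) on D(V)={2,4,5,7} D(X)={2,3,4,7} D(Y)={5,7,9}: no change
Constraint 3 (Y != V) on D(Y)={5,7,9} D(V)={2,4,5,7}: no change
So after constraint 3: D(X) = {2,3,4,7}

Answer: {2,3,4,7}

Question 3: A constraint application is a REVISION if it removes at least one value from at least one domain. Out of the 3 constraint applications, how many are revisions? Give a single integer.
Answer: 1

Derivation:
Constraint 1 (V + X = Y) on D(V)={2,4,5,7,8} D(X)={2,3,4,6,7,8} D(Y)={2,5,7,9}: V {2,4,5,7,8}->{2,4,5,7}; X {2,3,4,6,7,8}->{2,3,4,7}; Y {2,5,7,9}->{5,7,9} => REVISION
Constraint 2 (V + X = Y) on D(V)={2,4,5,7} D(X)={2,3,4,7} D(Y)={5,7,9}: no change => not a revision
Constraint 3 (Y != V) on D(Y)={5,7,9} D(V)={2,4,5,7}: no change => not a revision
Total revisions = 1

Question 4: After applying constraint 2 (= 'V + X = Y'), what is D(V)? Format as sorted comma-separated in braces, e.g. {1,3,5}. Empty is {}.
Constraint 1 (V + X = Y) on D(V)={2,4,5,7,8} D(X)={2,3,4,6,7,8} D(Y)={2,5,7,9}: V {2,4,5,7,8}->{2,4,5,7}; X {2,3,4,6,7,8}->{2,3,4,7}; Y {2,5,7,9}->{5,7,9}
Constraint 2 (V + X = Y) on D(V)={2,4,5,7} D(X)={2,3,4,7} D(Y)={5,7,9}: no change
So after constraint 2: D(V) = {2,4,5,7}

Answer: {2,4,5,7}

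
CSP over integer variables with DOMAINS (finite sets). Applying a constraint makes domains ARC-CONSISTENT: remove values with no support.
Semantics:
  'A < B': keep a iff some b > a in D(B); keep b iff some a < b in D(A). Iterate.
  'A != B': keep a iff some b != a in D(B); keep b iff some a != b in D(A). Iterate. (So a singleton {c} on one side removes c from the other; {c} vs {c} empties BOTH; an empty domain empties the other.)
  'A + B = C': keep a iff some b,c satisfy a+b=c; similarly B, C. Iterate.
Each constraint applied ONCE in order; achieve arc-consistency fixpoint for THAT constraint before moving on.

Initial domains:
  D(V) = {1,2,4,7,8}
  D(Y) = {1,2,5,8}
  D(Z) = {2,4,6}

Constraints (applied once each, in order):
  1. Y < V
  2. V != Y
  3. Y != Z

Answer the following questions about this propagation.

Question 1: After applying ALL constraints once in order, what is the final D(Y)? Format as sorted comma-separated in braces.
Answer: {1,2,5}

Derivation:
Constraint 1 (Y < V) on D(Y)={1,2,5,8} D(V)={1,2,4,7,8}: Y {1,2,5,8}->{1,2,5}; V {1,2,4,7,8}->{2,4,7,8}
Constraint 2 (V != Y) on D(V)={2,4,7,8} D(Y)={1,2,5}: no change
Constraint 3 (Y != Z) on D(Y)={1,2,5} D(Z)={2,4,6}: no change
So after all 3 constraints: D(Y) = {1,2,5}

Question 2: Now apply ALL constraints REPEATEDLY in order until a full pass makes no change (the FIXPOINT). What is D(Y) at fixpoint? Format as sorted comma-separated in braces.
Answer: {1,2,5}

Derivation:
pass 0 (initial): D(Y)={1,2,5,8}
pass 1: V {1,2,4,7,8}->{2,4,7,8}; Y {1,2,5,8}->{1,2,5}
pass 2: no change
Fixpoint after 2 passes: D(Y) = {1,2,5}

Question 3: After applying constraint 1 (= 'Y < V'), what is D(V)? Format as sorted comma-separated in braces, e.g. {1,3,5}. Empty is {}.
Answer: {2,4,7,8}

Derivation:
Constraint 1 (Y < V) on D(Y)={1,2,5,8} D(V)={1,2,4,7,8}: Y {1,2,5,8}->{1,2,5}; V {1,2,4,7,8}->{2,4,7,8}
So after constraint 1: D(V) = {2,4,7,8}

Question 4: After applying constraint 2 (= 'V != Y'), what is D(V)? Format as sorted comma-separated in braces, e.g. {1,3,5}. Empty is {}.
Answer: {2,4,7,8}

Derivation:
Constraint 1 (Y < V) on D(Y)={1,2,5,8} D(V)={1,2,4,7,8}: Y {1,2,5,8}->{1,2,5}; V {1,2,4,7,8}->{2,4,7,8}
Constraint 2 (V != Y) on D(V)={2,4,7,8} D(Y)={1,2,5}: no change
So after constraint 2: D(V) = {2,4,7,8}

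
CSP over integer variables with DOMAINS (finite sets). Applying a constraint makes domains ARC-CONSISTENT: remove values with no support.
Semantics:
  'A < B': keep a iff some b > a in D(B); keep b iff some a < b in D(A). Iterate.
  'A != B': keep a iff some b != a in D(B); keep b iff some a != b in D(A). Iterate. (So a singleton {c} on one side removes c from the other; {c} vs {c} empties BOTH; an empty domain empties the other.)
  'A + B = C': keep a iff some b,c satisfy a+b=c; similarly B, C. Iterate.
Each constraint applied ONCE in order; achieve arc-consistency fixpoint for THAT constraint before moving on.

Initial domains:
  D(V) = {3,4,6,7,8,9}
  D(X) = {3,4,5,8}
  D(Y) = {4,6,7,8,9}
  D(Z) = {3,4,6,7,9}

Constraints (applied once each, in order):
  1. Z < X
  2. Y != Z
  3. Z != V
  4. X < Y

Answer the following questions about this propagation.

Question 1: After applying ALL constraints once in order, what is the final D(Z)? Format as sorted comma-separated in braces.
Constraint 1 (Z < X) on D(Z)={3,4,6,7,9} D(X)={3,4,5,8}: Z {3,4,6,7,9}->{3,4,6,7}; X {3,4,5,8}->{4,5,8}
Constraint 2 (Y != Z) on D(Y)={4,6,7,8,9} D(Z)={3,4,6,7}: no change
Constraint 3 (Z != V) on D(Z)={3,4,6,7} D(V)={3,4,6,7,8,9}: no change
Constraint 4 (X < Y) on D(X)={4,5,8} D(Y)={4,6,7,8,9}: Y {4,6,7,8,9}->{6,7,8,9}
So after all 4 constraints: D(Z) = {3,4,6,7}

Answer: {3,4,6,7}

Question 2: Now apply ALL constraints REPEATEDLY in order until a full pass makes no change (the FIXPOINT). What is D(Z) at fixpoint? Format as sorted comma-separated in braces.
Answer: {3,4,6,7}

Derivation:
pass 0 (initial): D(Z)={3,4,6,7,9}
pass 1: X {3,4,5,8}->{4,5,8}; Y {4,6,7,8,9}->{6,7,8,9}; Z {3,4,6,7,9}->{3,4,6,7}
pass 2: no change
Fixpoint after 2 passes: D(Z) = {3,4,6,7}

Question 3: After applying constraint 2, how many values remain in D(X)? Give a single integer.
Constraint 1 (Z < X) on D(Z)={3,4,6,7,9} D(X)={3,4,5,8}: Z {3,4,6,7,9}->{3,4,6,7}; X {3,4,5,8}->{4,5,8}
Constraint 2 (Y != Z) on D(Y)={4,6,7,8,9} D(Z)={3,4,6,7}: no change
So after constraint 2: D(X)={4,5,8}, size = 3

Answer: 3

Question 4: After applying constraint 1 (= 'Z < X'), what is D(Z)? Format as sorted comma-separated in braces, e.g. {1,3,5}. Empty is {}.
Answer: {3,4,6,7}

Derivation:
Constraint 1 (Z < X) on D(Z)={3,4,6,7,9} D(X)={3,4,5,8}: Z {3,4,6,7,9}->{3,4,6,7}; X {3,4,5,8}->{4,5,8}
So after constraint 1: D(Z) = {3,4,6,7}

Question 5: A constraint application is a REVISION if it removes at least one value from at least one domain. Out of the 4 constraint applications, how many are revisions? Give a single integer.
Answer: 2

Derivation:
Constraint 1 (Z < X) on D(Z)={3,4,6,7,9} D(X)={3,4,5,8}: Z {3,4,6,7,9}->{3,4,6,7}; X {3,4,5,8}->{4,5,8} => REVISION
Constraint 2 (Y != Z) on D(Y)={4,6,7,8,9} D(Z)={3,4,6,7}: no change => not a revision
Constraint 3 (Z != V) on D(Z)={3,4,6,7} D(V)={3,4,6,7,8,9}: no change => not a revision
Constraint 4 (X < Y) on D(X)={4,5,8} D(Y)={4,6,7,8,9}: Y {4,6,7,8,9}->{6,7,8,9} => REVISION
Total revisions = 2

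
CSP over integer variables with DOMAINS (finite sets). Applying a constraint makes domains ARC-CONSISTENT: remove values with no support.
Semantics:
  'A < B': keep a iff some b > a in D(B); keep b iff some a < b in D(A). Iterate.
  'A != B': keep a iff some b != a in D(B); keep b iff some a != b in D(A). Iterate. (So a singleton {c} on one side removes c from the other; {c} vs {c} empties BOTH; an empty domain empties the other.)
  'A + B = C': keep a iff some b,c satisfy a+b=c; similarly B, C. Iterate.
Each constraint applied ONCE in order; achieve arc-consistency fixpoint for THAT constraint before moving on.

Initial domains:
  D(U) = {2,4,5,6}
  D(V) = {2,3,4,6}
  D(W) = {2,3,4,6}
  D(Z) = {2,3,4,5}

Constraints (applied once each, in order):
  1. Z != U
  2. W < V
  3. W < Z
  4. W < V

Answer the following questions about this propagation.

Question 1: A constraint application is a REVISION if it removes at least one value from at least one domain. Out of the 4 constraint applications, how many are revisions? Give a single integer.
Answer: 2

Derivation:
Constraint 1 (Z != U) on D(Z)={2,3,4,5} D(U)={2,4,5,6}: no change => not a revision
Constraint 2 (W < V) on D(W)={2,3,4,6} D(V)={2,3,4,6}: W {2,3,4,6}->{2,3,4}; V {2,3,4,6}->{3,4,6} => REVISION
Constraint 3 (W < Z) on D(W)={2,3,4} D(Z)={2,3,4,5}: Z {2,3,4,5}->{3,4,5} => REVISION
Constraint 4 (W < V) on D(W)={2,3,4} D(V)={3,4,6}: no change => not a revision
Total revisions = 2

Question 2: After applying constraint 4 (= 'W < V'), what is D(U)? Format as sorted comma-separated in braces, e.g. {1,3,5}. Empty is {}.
Constraint 1 (Z != U) on D(Z)={2,3,4,5} D(U)={2,4,5,6}: no change
Constraint 2 (W < V) on D(W)={2,3,4,6} D(V)={2,3,4,6}: W {2,3,4,6}->{2,3,4}; V {2,3,4,6}->{3,4,6}
Constraint 3 (W < Z) on D(W)={2,3,4} D(Z)={2,3,4,5}: Z {2,3,4,5}->{3,4,5}
Constraint 4 (W < V) on D(W)={2,3,4} D(V)={3,4,6}: no change
So after constraint 4: D(U) = {2,4,5,6}

Answer: {2,4,5,6}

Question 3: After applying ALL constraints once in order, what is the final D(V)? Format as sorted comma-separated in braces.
Answer: {3,4,6}

Derivation:
Constraint 1 (Z != U) on D(Z)={2,3,4,5} D(U)={2,4,5,6}: no change
Constraint 2 (W < V) on D(W)={2,3,4,6} D(V)={2,3,4,6}: W {2,3,4,6}->{2,3,4}; V {2,3,4,6}->{3,4,6}
Constraint 3 (W < Z) on D(W)={2,3,4} D(Z)={2,3,4,5}: Z {2,3,4,5}->{3,4,5}
Constraint 4 (W < V) on D(W)={2,3,4} D(V)={3,4,6}: no change
So after all 4 constraints: D(V) = {3,4,6}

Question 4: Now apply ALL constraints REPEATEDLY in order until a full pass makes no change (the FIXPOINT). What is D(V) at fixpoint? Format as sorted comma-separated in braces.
Answer: {3,4,6}

Derivation:
pass 0 (initial): D(V)={2,3,4,6}
pass 1: V {2,3,4,6}->{3,4,6}; W {2,3,4,6}->{2,3,4}; Z {2,3,4,5}->{3,4,5}
pass 2: no change
Fixpoint after 2 passes: D(V) = {3,4,6}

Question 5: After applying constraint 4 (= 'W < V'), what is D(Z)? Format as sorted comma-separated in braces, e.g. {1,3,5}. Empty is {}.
Constraint 1 (Z != U) on D(Z)={2,3,4,5} D(U)={2,4,5,6}: no change
Constraint 2 (W < V) on D(W)={2,3,4,6} D(V)={2,3,4,6}: W {2,3,4,6}->{2,3,4}; V {2,3,4,6}->{3,4,6}
Constraint 3 (W < Z) on D(W)={2,3,4} D(Z)={2,3,4,5}: Z {2,3,4,5}->{3,4,5}
Constraint 4 (W < V) on D(W)={2,3,4} D(V)={3,4,6}: no change
So after constraint 4: D(Z) = {3,4,5}

Answer: {3,4,5}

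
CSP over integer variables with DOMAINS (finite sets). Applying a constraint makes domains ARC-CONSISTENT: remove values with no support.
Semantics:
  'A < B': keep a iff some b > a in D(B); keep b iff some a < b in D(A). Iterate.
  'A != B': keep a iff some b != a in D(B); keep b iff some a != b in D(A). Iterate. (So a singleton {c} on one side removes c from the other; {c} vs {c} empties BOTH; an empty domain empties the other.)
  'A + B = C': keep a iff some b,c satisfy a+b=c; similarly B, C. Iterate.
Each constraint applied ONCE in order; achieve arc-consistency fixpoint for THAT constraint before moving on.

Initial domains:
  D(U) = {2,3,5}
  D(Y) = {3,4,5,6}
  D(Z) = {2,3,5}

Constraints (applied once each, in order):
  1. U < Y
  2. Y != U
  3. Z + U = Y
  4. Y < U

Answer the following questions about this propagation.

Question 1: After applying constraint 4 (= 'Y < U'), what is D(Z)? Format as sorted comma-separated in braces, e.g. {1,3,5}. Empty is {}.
Constraint 1 (U < Y) on D(U)={2,3,5} D(Y)={3,4,5,6}: no change
Constraint 2 (Y != U) on D(Y)={3,4,5,6} D(U)={2,3,5}: no change
Constraint 3 (Z + U = Y) on D(Z)={2,3,5} D(U)={2,3,5} D(Y)={3,4,5,6}: Z {2,3,5}->{2,3}; U {2,3,5}->{2,3}; Y {3,4,5,6}->{4,5,6}
Constraint 4 (Y < U) on D(Y)={4,5,6} D(U)={2,3}: Y {4,5,6}->{}; U {2,3}->{}
So after constraint 4: D(Z) = {2,3}

Answer: {2,3}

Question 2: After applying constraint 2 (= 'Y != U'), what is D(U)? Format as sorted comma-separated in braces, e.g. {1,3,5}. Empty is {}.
Constraint 1 (U < Y) on D(U)={2,3,5} D(Y)={3,4,5,6}: no change
Constraint 2 (Y != U) on D(Y)={3,4,5,6} D(U)={2,3,5}: no change
So after constraint 2: D(U) = {2,3,5}

Answer: {2,3,5}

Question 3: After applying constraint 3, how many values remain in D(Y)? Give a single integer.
Answer: 3

Derivation:
Constraint 1 (U < Y) on D(U)={2,3,5} D(Y)={3,4,5,6}: no change
Constraint 2 (Y != U) on D(Y)={3,4,5,6} D(U)={2,3,5}: no change
Constraint 3 (Z + U = Y) on D(Z)={2,3,5} D(U)={2,3,5} D(Y)={3,4,5,6}: Z {2,3,5}->{2,3}; U {2,3,5}->{2,3}; Y {3,4,5,6}->{4,5,6}
So after constraint 3: D(Y)={4,5,6}, size = 3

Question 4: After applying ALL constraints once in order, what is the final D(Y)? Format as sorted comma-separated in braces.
Constraint 1 (U < Y) on D(U)={2,3,5} D(Y)={3,4,5,6}: no change
Constraint 2 (Y != U) on D(Y)={3,4,5,6} D(U)={2,3,5}: no change
Constraint 3 (Z + U = Y) on D(Z)={2,3,5} D(U)={2,3,5} D(Y)={3,4,5,6}: Z {2,3,5}->{2,3}; U {2,3,5}->{2,3}; Y {3,4,5,6}->{4,5,6}
Constraint 4 (Y < U) on D(Y)={4,5,6} D(U)={2,3}: Y {4,5,6}->{}; U {2,3}->{}
So after all 4 constraints: D(Y) = {}

Answer: {}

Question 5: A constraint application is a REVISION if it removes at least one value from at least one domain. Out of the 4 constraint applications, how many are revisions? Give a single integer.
Constraint 1 (U < Y) on D(U)={2,3,5} D(Y)={3,4,5,6}: no change => not a revision
Constraint 2 (Y != U) on D(Y)={3,4,5,6} D(U)={2,3,5}: no change => not a revision
Constraint 3 (Z + U = Y) on D(Z)={2,3,5} D(U)={2,3,5} D(Y)={3,4,5,6}: Z {2,3,5}->{2,3}; U {2,3,5}->{2,3}; Y {3,4,5,6}->{4,5,6} => REVISION
Constraint 4 (Y < U) on D(Y)={4,5,6} D(U)={2,3}: Y {4,5,6}->{}; U {2,3}->{} => REVISION
Total revisions = 2

Answer: 2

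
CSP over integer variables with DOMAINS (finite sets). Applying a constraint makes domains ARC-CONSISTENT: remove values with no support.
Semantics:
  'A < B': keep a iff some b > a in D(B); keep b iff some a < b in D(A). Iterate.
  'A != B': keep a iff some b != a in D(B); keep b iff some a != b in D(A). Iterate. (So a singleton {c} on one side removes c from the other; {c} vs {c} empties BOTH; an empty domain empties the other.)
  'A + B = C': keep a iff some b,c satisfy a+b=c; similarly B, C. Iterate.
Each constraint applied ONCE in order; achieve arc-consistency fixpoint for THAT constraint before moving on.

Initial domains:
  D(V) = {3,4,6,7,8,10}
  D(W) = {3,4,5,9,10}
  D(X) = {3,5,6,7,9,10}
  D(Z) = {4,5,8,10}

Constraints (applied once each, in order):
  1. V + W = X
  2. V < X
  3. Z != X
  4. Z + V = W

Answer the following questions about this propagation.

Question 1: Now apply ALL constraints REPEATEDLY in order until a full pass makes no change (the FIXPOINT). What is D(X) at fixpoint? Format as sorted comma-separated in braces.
Answer: {}

Derivation:
pass 0 (initial): D(X)={3,5,6,7,9,10}
pass 1: V {3,4,6,7,8,10}->{}; W {3,4,5,9,10}->{}; X {3,5,6,7,9,10}->{6,7,9,10}; Z {4,5,8,10}->{}
pass 2: X {6,7,9,10}->{}
pass 3: no change
Fixpoint after 3 passes: D(X) = {}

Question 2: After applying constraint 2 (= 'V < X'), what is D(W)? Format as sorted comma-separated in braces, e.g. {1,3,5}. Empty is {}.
Constraint 1 (V + W = X) on D(V)={3,4,6,7,8,10} D(W)={3,4,5,9,10} D(X)={3,5,6,7,9,10}: V {3,4,6,7,8,10}->{3,4,6,7}; W {3,4,5,9,10}->{3,4,5}; X {3,5,6,7,9,10}->{6,7,9,10}
Constraint 2 (V < X) on D(V)={3,4,6,7} D(X)={6,7,9,10}: no change
So after constraint 2: D(W) = {3,4,5}

Answer: {3,4,5}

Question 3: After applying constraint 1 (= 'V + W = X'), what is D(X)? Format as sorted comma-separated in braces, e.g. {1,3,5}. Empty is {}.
Constraint 1 (V + W = X) on D(V)={3,4,6,7,8,10} D(W)={3,4,5,9,10} D(X)={3,5,6,7,9,10}: V {3,4,6,7,8,10}->{3,4,6,7}; W {3,4,5,9,10}->{3,4,5}; X {3,5,6,7,9,10}->{6,7,9,10}
So after constraint 1: D(X) = {6,7,9,10}

Answer: {6,7,9,10}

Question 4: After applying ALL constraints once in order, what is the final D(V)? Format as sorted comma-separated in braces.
Constraint 1 (V + W = X) on D(V)={3,4,6,7,8,10} D(W)={3,4,5,9,10} D(X)={3,5,6,7,9,10}: V {3,4,6,7,8,10}->{3,4,6,7}; W {3,4,5,9,10}->{3,4,5}; X {3,5,6,7,9,10}->{6,7,9,10}
Constraint 2 (V < X) on D(V)={3,4,6,7} D(X)={6,7,9,10}: no change
Constraint 3 (Z != X) on D(Z)={4,5,8,10} D(X)={6,7,9,10}: no change
Constraint 4 (Z + V = W) on D(Z)={4,5,8,10} D(V)={3,4,6,7} D(W)={3,4,5}: Z {4,5,8,10}->{}; V {3,4,6,7}->{}; W {3,4,5}->{}
So after all 4 constraints: D(V) = {}

Answer: {}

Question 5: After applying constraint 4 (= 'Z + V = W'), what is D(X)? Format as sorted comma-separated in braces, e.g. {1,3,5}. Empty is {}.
Answer: {6,7,9,10}

Derivation:
Constraint 1 (V + W = X) on D(V)={3,4,6,7,8,10} D(W)={3,4,5,9,10} D(X)={3,5,6,7,9,10}: V {3,4,6,7,8,10}->{3,4,6,7}; W {3,4,5,9,10}->{3,4,5}; X {3,5,6,7,9,10}->{6,7,9,10}
Constraint 2 (V < X) on D(V)={3,4,6,7} D(X)={6,7,9,10}: no change
Constraint 3 (Z != X) on D(Z)={4,5,8,10} D(X)={6,7,9,10}: no change
Constraint 4 (Z + V = W) on D(Z)={4,5,8,10} D(V)={3,4,6,7} D(W)={3,4,5}: Z {4,5,8,10}->{}; V {3,4,6,7}->{}; W {3,4,5}->{}
So after constraint 4: D(X) = {6,7,9,10}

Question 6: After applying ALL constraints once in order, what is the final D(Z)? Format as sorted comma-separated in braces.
Constraint 1 (V + W = X) on D(V)={3,4,6,7,8,10} D(W)={3,4,5,9,10} D(X)={3,5,6,7,9,10}: V {3,4,6,7,8,10}->{3,4,6,7}; W {3,4,5,9,10}->{3,4,5}; X {3,5,6,7,9,10}->{6,7,9,10}
Constraint 2 (V < X) on D(V)={3,4,6,7} D(X)={6,7,9,10}: no change
Constraint 3 (Z != X) on D(Z)={4,5,8,10} D(X)={6,7,9,10}: no change
Constraint 4 (Z + V = W) on D(Z)={4,5,8,10} D(V)={3,4,6,7} D(W)={3,4,5}: Z {4,5,8,10}->{}; V {3,4,6,7}->{}; W {3,4,5}->{}
So after all 4 constraints: D(Z) = {}

Answer: {}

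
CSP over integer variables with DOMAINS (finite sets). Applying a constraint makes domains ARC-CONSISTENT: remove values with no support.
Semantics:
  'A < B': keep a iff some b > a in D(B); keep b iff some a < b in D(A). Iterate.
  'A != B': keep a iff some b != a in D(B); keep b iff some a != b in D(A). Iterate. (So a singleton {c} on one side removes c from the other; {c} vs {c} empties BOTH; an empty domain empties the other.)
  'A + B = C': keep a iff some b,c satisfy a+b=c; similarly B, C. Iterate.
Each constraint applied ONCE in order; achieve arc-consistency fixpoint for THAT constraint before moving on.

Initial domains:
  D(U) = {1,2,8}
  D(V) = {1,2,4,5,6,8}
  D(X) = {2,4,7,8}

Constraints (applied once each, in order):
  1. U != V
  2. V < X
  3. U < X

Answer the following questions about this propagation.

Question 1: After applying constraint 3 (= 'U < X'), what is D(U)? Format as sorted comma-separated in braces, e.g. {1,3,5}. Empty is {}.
Answer: {1,2}

Derivation:
Constraint 1 (U != V) on D(U)={1,2,8} D(V)={1,2,4,5,6,8}: no change
Constraint 2 (V < X) on D(V)={1,2,4,5,6,8} D(X)={2,4,7,8}: V {1,2,4,5,6,8}->{1,2,4,5,6}
Constraint 3 (U < X) on D(U)={1,2,8} D(X)={2,4,7,8}: U {1,2,8}->{1,2}
So after constraint 3: D(U) = {1,2}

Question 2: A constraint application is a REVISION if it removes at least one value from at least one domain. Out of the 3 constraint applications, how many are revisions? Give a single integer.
Constraint 1 (U != V) on D(U)={1,2,8} D(V)={1,2,4,5,6,8}: no change => not a revision
Constraint 2 (V < X) on D(V)={1,2,4,5,6,8} D(X)={2,4,7,8}: V {1,2,4,5,6,8}->{1,2,4,5,6} => REVISION
Constraint 3 (U < X) on D(U)={1,2,8} D(X)={2,4,7,8}: U {1,2,8}->{1,2} => REVISION
Total revisions = 2

Answer: 2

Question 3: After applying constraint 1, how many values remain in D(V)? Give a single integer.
Answer: 6

Derivation:
Constraint 1 (U != V) on D(U)={1,2,8} D(V)={1,2,4,5,6,8}: no change
So after constraint 1: D(V)={1,2,4,5,6,8}, size = 6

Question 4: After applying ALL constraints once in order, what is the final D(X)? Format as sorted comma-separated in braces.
Constraint 1 (U != V) on D(U)={1,2,8} D(V)={1,2,4,5,6,8}: no change
Constraint 2 (V < X) on D(V)={1,2,4,5,6,8} D(X)={2,4,7,8}: V {1,2,4,5,6,8}->{1,2,4,5,6}
Constraint 3 (U < X) on D(U)={1,2,8} D(X)={2,4,7,8}: U {1,2,8}->{1,2}
So after all 3 constraints: D(X) = {2,4,7,8}

Answer: {2,4,7,8}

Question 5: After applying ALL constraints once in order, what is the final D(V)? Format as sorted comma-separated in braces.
Answer: {1,2,4,5,6}

Derivation:
Constraint 1 (U != V) on D(U)={1,2,8} D(V)={1,2,4,5,6,8}: no change
Constraint 2 (V < X) on D(V)={1,2,4,5,6,8} D(X)={2,4,7,8}: V {1,2,4,5,6,8}->{1,2,4,5,6}
Constraint 3 (U < X) on D(U)={1,2,8} D(X)={2,4,7,8}: U {1,2,8}->{1,2}
So after all 3 constraints: D(V) = {1,2,4,5,6}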